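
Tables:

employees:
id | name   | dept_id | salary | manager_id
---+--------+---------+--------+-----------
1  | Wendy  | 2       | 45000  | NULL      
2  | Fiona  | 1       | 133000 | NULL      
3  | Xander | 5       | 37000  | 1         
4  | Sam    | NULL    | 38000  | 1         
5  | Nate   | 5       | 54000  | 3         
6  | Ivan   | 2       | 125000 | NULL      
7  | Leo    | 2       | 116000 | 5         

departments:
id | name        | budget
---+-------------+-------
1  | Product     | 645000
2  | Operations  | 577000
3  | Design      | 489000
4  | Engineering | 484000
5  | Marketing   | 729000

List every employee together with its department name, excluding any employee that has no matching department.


INNER JOIN keeps only employees rows whose dept_id matches an id in departments. Walk through each employee:
  - employee 1 (Wendy): dept_id=2 -> matches Operations
  - employee 2 (Fiona): dept_id=1 -> matches Product
  - employee 3 (Xander): dept_id=5 -> matches Marketing
  - employee 4 (Sam): dept_id=NULL, no match -> dropped
  - employee 5 (Nate): dept_id=5 -> matches Marketing
  - employee 6 (Ivan): dept_id=2 -> matches Operations
  - employee 7 (Leo): dept_id=2 -> matches Operations
So 1 of 7 rows is dropped.

SQL:
SELECT a.name, b.name AS department
FROM employees a
INNER JOIN departments b ON a.dept_id = b.id

Result:
name   | department
-------+-----------
Wendy  | Operations
Fiona  | Product   
Xander | Marketing 
Nate   | Marketing 
Ivan   | Operations
Leo    | Operations


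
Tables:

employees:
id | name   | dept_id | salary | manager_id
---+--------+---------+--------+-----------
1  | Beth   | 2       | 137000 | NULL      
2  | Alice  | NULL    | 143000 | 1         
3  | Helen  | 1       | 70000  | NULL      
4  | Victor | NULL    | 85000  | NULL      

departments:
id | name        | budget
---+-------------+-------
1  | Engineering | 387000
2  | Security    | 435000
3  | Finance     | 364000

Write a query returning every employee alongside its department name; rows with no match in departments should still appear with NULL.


LEFT JOIN keeps every row from employees (the left table); where dept_id has no match in departments, the department columns become NULL. Walk through each employee:
  - employee 1 (Beth): dept_id=2 -> matches Security
  - employee 2 (Alice): dept_id=NULL, no match -> kept with NULL
  - employee 3 (Helen): dept_id=1 -> matches Engineering
  - employee 4 (Victor): dept_id=NULL, no match -> kept with NULL
All 4 rows appear; 2 have NULL department.

SQL:
SELECT a.name, b.name AS department
FROM employees a
LEFT JOIN departments b ON a.dept_id = b.id

Result:
name   | department 
-------+------------
Beth   | Security   
Alice  | NULL       
Helen  | Engineering
Victor | NULL       


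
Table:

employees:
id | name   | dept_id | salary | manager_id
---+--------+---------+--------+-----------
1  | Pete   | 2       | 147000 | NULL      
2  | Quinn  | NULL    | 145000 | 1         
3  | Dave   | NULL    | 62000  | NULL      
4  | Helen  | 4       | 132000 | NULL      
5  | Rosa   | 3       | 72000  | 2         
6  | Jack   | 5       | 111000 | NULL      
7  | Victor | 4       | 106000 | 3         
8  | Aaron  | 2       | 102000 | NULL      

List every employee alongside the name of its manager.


This is a self-join: employees is joined to a second copy of itself, matching each row's manager_id to another row's id. Use LEFT JOIN so rows with manager_id=NULL are kept.
  - employee 1 (Pete): manager_id=NULL -> NULL
  - employee 2 (Quinn): manager_id=1 -> Pete
  - employee 3 (Dave): manager_id=NULL -> NULL
  - employee 4 (Helen): manager_id=NULL -> NULL
  - employee 5 (Rosa): manager_id=2 -> Quinn
  - employee 6 (Jack): manager_id=NULL -> NULL
  - employee 7 (Victor): manager_id=3 -> Dave
  - employee 8 (Aaron): manager_id=NULL -> NULL

SQL:
SELECT a.name AS item, b.name AS manager
FROM employees a
LEFT JOIN employees b ON a.manager_id = b.id

Result:
item   | manager
-------+--------
Pete   | NULL   
Quinn  | Pete   
Dave   | NULL   
Helen  | NULL   
Rosa   | Quinn  
Jack   | NULL   
Victor | Dave   
Aaron  | NULL   


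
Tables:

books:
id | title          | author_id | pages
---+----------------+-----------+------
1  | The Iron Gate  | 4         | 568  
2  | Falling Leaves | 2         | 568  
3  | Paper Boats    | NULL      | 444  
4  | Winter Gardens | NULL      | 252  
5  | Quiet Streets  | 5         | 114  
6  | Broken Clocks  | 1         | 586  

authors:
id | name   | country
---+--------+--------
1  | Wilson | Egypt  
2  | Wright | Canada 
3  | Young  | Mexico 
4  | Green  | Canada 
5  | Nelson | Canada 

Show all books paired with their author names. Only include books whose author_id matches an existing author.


INNER JOIN keeps only books rows whose author_id matches an id in authors. Walk through each book:
  - book 1 (The Iron Gate): author_id=4 -> matches Green
  - book 2 (Falling Leaves): author_id=2 -> matches Wright
  - book 3 (Paper Boats): author_id=NULL, no match -> dropped
  - book 4 (Winter Gardens): author_id=NULL, no match -> dropped
  - book 5 (Quiet Streets): author_id=5 -> matches Nelson
  - book 6 (Broken Clocks): author_id=1 -> matches Wilson
So 2 of 6 rows are dropped.

SQL:
SELECT a.title, b.name AS author
FROM books a
INNER JOIN authors b ON a.author_id = b.id

Result:
title          | author
---------------+-------
The Iron Gate  | Green 
Falling Leaves | Wright
Quiet Streets  | Nelson
Broken Clocks  | Wilson


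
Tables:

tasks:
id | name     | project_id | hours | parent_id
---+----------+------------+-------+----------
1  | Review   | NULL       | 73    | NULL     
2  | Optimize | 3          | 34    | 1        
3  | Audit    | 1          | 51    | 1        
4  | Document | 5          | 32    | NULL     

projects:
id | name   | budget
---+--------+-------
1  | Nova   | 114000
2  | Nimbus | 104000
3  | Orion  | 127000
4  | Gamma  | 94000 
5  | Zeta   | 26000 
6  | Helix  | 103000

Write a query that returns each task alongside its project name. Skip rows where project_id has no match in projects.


INNER JOIN keeps only tasks rows whose project_id matches an id in projects. Walk through each task:
  - task 1 (Review): project_id=NULL, no match -> dropped
  - task 2 (Optimize): project_id=3 -> matches Orion
  - task 3 (Audit): project_id=1 -> matches Nova
  - task 4 (Document): project_id=5 -> matches Zeta
So 1 of 4 rows is dropped.

SQL:
SELECT a.name, b.name AS project
FROM tasks a
INNER JOIN projects b ON a.project_id = b.id

Result:
name     | project
---------+--------
Optimize | Orion  
Audit    | Nova   
Document | Zeta   


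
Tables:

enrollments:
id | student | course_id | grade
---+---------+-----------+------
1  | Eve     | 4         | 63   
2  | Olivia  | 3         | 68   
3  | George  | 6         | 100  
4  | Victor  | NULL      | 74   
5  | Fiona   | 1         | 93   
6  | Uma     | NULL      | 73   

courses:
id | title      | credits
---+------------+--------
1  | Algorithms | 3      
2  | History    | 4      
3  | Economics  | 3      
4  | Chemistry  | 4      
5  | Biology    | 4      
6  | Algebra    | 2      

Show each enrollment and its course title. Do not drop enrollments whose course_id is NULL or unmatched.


LEFT JOIN keeps every row from enrollments (the left table); where course_id has no match in courses, the course columns become NULL. Walk through each enrollment:
  - enrollment 1 (Eve): course_id=4 -> matches Chemistry
  - enrollment 2 (Olivia): course_id=3 -> matches Economics
  - enrollment 3 (George): course_id=6 -> matches Algebra
  - enrollment 4 (Victor): course_id=NULL, no match -> kept with NULL
  - enrollment 5 (Fiona): course_id=1 -> matches Algorithms
  - enrollment 6 (Uma): course_id=NULL, no match -> kept with NULL
All 6 rows appear; 2 have NULL course.

SQL:
SELECT a.student, b.title AS course
FROM enrollments a
LEFT JOIN courses b ON a.course_id = b.id

Result:
student | course    
--------+-----------
Eve     | Chemistry 
Olivia  | Economics 
George  | Algebra   
Victor  | NULL      
Fiona   | Algorithms
Uma     | NULL      


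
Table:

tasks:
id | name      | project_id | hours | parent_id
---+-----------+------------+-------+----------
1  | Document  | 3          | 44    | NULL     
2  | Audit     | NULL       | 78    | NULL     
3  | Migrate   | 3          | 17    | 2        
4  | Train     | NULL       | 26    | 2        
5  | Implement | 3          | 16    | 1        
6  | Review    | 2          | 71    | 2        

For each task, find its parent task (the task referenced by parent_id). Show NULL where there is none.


This is a self-join: tasks is joined to a second copy of itself, matching each row's parent_id to another row's id. Use LEFT JOIN so rows with parent_id=NULL are kept.
  - task 1 (Document): parent_id=NULL -> NULL
  - task 2 (Audit): parent_id=NULL -> NULL
  - task 3 (Migrate): parent_id=2 -> Audit
  - task 4 (Train): parent_id=2 -> Audit
  - task 5 (Implement): parent_id=1 -> Document
  - task 6 (Review): parent_id=2 -> Audit

SQL:
SELECT a.name AS item, b.name AS parent
FROM tasks a
LEFT JOIN tasks b ON a.parent_id = b.id

Result:
item      | parent  
----------+---------
Document  | NULL    
Audit     | NULL    
Migrate   | Audit   
Train     | Audit   
Implement | Document
Review    | Audit   


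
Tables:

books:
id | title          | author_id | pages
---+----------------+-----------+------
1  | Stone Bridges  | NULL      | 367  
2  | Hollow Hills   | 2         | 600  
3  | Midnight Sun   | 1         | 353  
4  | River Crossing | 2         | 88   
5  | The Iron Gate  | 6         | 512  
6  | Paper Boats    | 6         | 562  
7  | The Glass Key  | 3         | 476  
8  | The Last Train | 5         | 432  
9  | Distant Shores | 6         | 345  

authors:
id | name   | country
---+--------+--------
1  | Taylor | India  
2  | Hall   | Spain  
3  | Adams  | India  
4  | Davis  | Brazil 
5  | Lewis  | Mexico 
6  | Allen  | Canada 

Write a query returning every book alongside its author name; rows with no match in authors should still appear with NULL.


LEFT JOIN keeps every row from books (the left table); where author_id has no match in authors, the author columns become NULL. Walk through each book:
  - book 1 (Stone Bridges): author_id=NULL, no match -> kept with NULL
  - book 2 (Hollow Hills): author_id=2 -> matches Hall
  - book 3 (Midnight Sun): author_id=1 -> matches Taylor
  - book 4 (River Crossing): author_id=2 -> matches Hall
  - book 5 (The Iron Gate): author_id=6 -> matches Allen
  - book 6 (Paper Boats): author_id=6 -> matches Allen
  - book 7 (The Glass Key): author_id=3 -> matches Adams
  - book 8 (The Last Train): author_id=5 -> matches Lewis
  - book 9 (Distant Shores): author_id=6 -> matches Allen
All 9 rows appear; 1 has NULL author.

SQL:
SELECT a.title, b.name AS author
FROM books a
LEFT JOIN authors b ON a.author_id = b.id

Result:
title          | author
---------------+-------
Stone Bridges  | NULL  
Hollow Hills   | Hall  
Midnight Sun   | Taylor
River Crossing | Hall  
The Iron Gate  | Allen 
Paper Boats    | Allen 
The Glass Key  | Adams 
The Last Train | Lewis 
Distant Shores | Allen 


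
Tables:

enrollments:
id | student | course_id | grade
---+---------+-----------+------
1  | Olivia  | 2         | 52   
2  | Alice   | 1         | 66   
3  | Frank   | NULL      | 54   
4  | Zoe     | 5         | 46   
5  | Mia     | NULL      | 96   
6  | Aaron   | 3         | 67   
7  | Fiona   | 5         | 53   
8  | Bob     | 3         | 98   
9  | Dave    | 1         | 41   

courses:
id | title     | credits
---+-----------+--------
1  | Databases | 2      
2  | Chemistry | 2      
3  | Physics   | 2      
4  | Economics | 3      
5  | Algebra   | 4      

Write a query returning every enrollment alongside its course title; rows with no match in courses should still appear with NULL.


LEFT JOIN keeps every row from enrollments (the left table); where course_id has no match in courses, the course columns become NULL. Walk through each enrollment:
  - enrollment 1 (Olivia): course_id=2 -> matches Chemistry
  - enrollment 2 (Alice): course_id=1 -> matches Databases
  - enrollment 3 (Frank): course_id=NULL, no match -> kept with NULL
  - enrollment 4 (Zoe): course_id=5 -> matches Algebra
  - enrollment 5 (Mia): course_id=NULL, no match -> kept with NULL
  - enrollment 6 (Aaron): course_id=3 -> matches Physics
  - enrollment 7 (Fiona): course_id=5 -> matches Algebra
  - enrollment 8 (Bob): course_id=3 -> matches Physics
  - enrollment 9 (Dave): course_id=1 -> matches Databases
All 9 rows appear; 2 have NULL course.

SQL:
SELECT a.student, b.title AS course
FROM enrollments a
LEFT JOIN courses b ON a.course_id = b.id

Result:
student | course   
--------+----------
Olivia  | Chemistry
Alice   | Databases
Frank   | NULL     
Zoe     | Algebra  
Mia     | NULL     
Aaron   | Physics  
Fiona   | Algebra  
Bob     | Physics  
Dave    | Databases


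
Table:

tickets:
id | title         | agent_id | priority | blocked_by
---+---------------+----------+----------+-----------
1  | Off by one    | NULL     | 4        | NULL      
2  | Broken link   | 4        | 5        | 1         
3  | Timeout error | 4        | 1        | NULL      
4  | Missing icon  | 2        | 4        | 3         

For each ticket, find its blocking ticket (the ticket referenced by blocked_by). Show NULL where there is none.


This is a self-join: tickets is joined to a second copy of itself, matching each row's blocked_by to another row's id. Use LEFT JOIN so rows with blocked_by=NULL are kept.
  - ticket 1 (Off by one): blocked_by=NULL -> NULL
  - ticket 2 (Broken link): blocked_by=1 -> Off by one
  - ticket 3 (Timeout error): blocked_by=NULL -> NULL
  - ticket 4 (Missing icon): blocked_by=3 -> Timeout error

SQL:
SELECT a.title AS item, b.title AS blocked_by
FROM tickets a
LEFT JOIN tickets b ON a.blocked_by = b.id

Result:
item          | blocked_by   
--------------+--------------
Off by one    | NULL         
Broken link   | Off by one   
Timeout error | NULL         
Missing icon  | Timeout error


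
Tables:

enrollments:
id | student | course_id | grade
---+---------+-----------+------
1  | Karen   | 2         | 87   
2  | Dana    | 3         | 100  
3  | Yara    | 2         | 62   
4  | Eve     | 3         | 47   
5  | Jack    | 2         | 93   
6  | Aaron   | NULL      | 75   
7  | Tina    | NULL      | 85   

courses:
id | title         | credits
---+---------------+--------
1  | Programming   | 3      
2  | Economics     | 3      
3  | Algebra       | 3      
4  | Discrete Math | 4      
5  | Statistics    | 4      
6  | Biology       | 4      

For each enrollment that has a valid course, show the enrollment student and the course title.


INNER JOIN keeps only enrollments rows whose course_id matches an id in courses. Walk through each enrollment:
  - enrollment 1 (Karen): course_id=2 -> matches Economics
  - enrollment 2 (Dana): course_id=3 -> matches Algebra
  - enrollment 3 (Yara): course_id=2 -> matches Economics
  - enrollment 4 (Eve): course_id=3 -> matches Algebra
  - enrollment 5 (Jack): course_id=2 -> matches Economics
  - enrollment 6 (Aaron): course_id=NULL, no match -> dropped
  - enrollment 7 (Tina): course_id=NULL, no match -> dropped
So 2 of 7 rows are dropped.

SQL:
SELECT a.student, b.title AS course
FROM enrollments a
INNER JOIN courses b ON a.course_id = b.id

Result:
student | course   
--------+----------
Karen   | Economics
Dana    | Algebra  
Yara    | Economics
Eve     | Algebra  
Jack    | Economics


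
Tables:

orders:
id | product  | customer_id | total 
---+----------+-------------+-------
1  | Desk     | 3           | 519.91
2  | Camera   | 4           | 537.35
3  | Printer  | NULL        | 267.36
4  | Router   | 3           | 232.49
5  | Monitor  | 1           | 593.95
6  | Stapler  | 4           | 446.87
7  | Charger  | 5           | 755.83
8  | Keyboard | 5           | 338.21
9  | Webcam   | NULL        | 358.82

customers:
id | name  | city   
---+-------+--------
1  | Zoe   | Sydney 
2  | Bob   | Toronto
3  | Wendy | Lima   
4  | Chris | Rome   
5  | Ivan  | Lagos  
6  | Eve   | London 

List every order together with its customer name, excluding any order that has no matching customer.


INNER JOIN keeps only orders rows whose customer_id matches an id in customers. Walk through each order:
  - order 1 (Desk): customer_id=3 -> matches Wendy
  - order 2 (Camera): customer_id=4 -> matches Chris
  - order 3 (Printer): customer_id=NULL, no match -> dropped
  - order 4 (Router): customer_id=3 -> matches Wendy
  - order 5 (Monitor): customer_id=1 -> matches Zoe
  - order 6 (Stapler): customer_id=4 -> matches Chris
  - order 7 (Charger): customer_id=5 -> matches Ivan
  - order 8 (Keyboard): customer_id=5 -> matches Ivan
  - order 9 (Webcam): customer_id=NULL, no match -> dropped
So 2 of 9 rows are dropped.

SQL:
SELECT a.product, b.name AS customer
FROM orders a
INNER JOIN customers b ON a.customer_id = b.id

Result:
product  | customer
---------+---------
Desk     | Wendy   
Camera   | Chris   
Router   | Wendy   
Monitor  | Zoe     
Stapler  | Chris   
Charger  | Ivan    
Keyboard | Ivan    


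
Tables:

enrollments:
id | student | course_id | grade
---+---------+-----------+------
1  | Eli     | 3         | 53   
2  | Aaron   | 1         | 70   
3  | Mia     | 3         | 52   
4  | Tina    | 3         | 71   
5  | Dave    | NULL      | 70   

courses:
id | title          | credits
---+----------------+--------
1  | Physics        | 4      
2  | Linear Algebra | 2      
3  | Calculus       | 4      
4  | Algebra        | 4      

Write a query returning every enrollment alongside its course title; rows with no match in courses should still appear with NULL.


LEFT JOIN keeps every row from enrollments (the left table); where course_id has no match in courses, the course columns become NULL. Walk through each enrollment:
  - enrollment 1 (Eli): course_id=3 -> matches Calculus
  - enrollment 2 (Aaron): course_id=1 -> matches Physics
  - enrollment 3 (Mia): course_id=3 -> matches Calculus
  - enrollment 4 (Tina): course_id=3 -> matches Calculus
  - enrollment 5 (Dave): course_id=NULL, no match -> kept with NULL
All 5 rows appear; 1 has NULL course.

SQL:
SELECT a.student, b.title AS course
FROM enrollments a
LEFT JOIN courses b ON a.course_id = b.id

Result:
student | course  
--------+---------
Eli     | Calculus
Aaron   | Physics 
Mia     | Calculus
Tina    | Calculus
Dave    | NULL    


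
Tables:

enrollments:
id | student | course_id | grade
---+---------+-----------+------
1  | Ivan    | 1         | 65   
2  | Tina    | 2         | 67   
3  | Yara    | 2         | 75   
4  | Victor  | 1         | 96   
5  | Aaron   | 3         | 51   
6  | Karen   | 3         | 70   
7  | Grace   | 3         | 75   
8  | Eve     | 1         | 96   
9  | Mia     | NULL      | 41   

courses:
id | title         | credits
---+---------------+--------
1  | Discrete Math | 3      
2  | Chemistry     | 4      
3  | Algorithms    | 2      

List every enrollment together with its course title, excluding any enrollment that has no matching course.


INNER JOIN keeps only enrollments rows whose course_id matches an id in courses. Walk through each enrollment:
  - enrollment 1 (Ivan): course_id=1 -> matches Discrete Math
  - enrollment 2 (Tina): course_id=2 -> matches Chemistry
  - enrollment 3 (Yara): course_id=2 -> matches Chemistry
  - enrollment 4 (Victor): course_id=1 -> matches Discrete Math
  - enrollment 5 (Aaron): course_id=3 -> matches Algorithms
  - enrollment 6 (Karen): course_id=3 -> matches Algorithms
  - enrollment 7 (Grace): course_id=3 -> matches Algorithms
  - enrollment 8 (Eve): course_id=1 -> matches Discrete Math
  - enrollment 9 (Mia): course_id=NULL, no match -> dropped
So 1 of 9 rows is dropped.

SQL:
SELECT a.student, b.title AS course
FROM enrollments a
INNER JOIN courses b ON a.course_id = b.id

Result:
student | course       
--------+--------------
Ivan    | Discrete Math
Tina    | Chemistry    
Yara    | Chemistry    
Victor  | Discrete Math
Aaron   | Algorithms   
Karen   | Algorithms   
Grace   | Algorithms   
Eve     | Discrete Math


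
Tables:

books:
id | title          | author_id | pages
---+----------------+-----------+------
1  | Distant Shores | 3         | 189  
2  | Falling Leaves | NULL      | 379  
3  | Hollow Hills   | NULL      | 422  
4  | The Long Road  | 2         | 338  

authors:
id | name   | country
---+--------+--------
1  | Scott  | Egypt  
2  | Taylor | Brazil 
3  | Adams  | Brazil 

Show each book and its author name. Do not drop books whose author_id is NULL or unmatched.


LEFT JOIN keeps every row from books (the left table); where author_id has no match in authors, the author columns become NULL. Walk through each book:
  - book 1 (Distant Shores): author_id=3 -> matches Adams
  - book 2 (Falling Leaves): author_id=NULL, no match -> kept with NULL
  - book 3 (Hollow Hills): author_id=NULL, no match -> kept with NULL
  - book 4 (The Long Road): author_id=2 -> matches Taylor
All 4 rows appear; 2 have NULL author.

SQL:
SELECT a.title, b.name AS author
FROM books a
LEFT JOIN authors b ON a.author_id = b.id

Result:
title          | author
---------------+-------
Distant Shores | Adams 
Falling Leaves | NULL  
Hollow Hills   | NULL  
The Long Road  | Taylor


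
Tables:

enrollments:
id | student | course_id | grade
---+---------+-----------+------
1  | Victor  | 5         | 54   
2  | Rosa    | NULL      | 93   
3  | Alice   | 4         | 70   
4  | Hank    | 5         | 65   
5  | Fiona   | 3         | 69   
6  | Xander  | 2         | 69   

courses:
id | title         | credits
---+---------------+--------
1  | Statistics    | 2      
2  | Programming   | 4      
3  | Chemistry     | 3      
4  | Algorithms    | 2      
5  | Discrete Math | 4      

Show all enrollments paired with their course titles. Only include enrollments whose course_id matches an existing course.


INNER JOIN keeps only enrollments rows whose course_id matches an id in courses. Walk through each enrollment:
  - enrollment 1 (Victor): course_id=5 -> matches Discrete Math
  - enrollment 2 (Rosa): course_id=NULL, no match -> dropped
  - enrollment 3 (Alice): course_id=4 -> matches Algorithms
  - enrollment 4 (Hank): course_id=5 -> matches Discrete Math
  - enrollment 5 (Fiona): course_id=3 -> matches Chemistry
  - enrollment 6 (Xander): course_id=2 -> matches Programming
So 1 of 6 rows is dropped.

SQL:
SELECT a.student, b.title AS course
FROM enrollments a
INNER JOIN courses b ON a.course_id = b.id

Result:
student | course       
--------+--------------
Victor  | Discrete Math
Alice   | Algorithms   
Hank    | Discrete Math
Fiona   | Chemistry    
Xander  | Programming  


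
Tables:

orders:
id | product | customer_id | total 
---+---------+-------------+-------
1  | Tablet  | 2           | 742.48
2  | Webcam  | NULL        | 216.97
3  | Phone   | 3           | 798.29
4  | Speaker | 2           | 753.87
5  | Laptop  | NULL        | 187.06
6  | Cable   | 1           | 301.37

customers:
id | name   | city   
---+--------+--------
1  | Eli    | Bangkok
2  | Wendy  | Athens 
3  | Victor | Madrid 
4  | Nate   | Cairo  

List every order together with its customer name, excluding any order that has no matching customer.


INNER JOIN keeps only orders rows whose customer_id matches an id in customers. Walk through each order:
  - order 1 (Tablet): customer_id=2 -> matches Wendy
  - order 2 (Webcam): customer_id=NULL, no match -> dropped
  - order 3 (Phone): customer_id=3 -> matches Victor
  - order 4 (Speaker): customer_id=2 -> matches Wendy
  - order 5 (Laptop): customer_id=NULL, no match -> dropped
  - order 6 (Cable): customer_id=1 -> matches Eli
So 2 of 6 rows are dropped.

SQL:
SELECT a.product, b.name AS customer
FROM orders a
INNER JOIN customers b ON a.customer_id = b.id

Result:
product | customer
--------+---------
Tablet  | Wendy   
Phone   | Victor  
Speaker | Wendy   
Cable   | Eli     


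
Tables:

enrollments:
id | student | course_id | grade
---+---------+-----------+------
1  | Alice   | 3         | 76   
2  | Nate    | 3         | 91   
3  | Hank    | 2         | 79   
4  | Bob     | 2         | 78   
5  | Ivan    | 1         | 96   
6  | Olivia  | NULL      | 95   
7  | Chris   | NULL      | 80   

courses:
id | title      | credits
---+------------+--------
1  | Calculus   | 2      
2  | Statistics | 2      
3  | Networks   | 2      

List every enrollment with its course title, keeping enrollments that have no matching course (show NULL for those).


LEFT JOIN keeps every row from enrollments (the left table); where course_id has no match in courses, the course columns become NULL. Walk through each enrollment:
  - enrollment 1 (Alice): course_id=3 -> matches Networks
  - enrollment 2 (Nate): course_id=3 -> matches Networks
  - enrollment 3 (Hank): course_id=2 -> matches Statistics
  - enrollment 4 (Bob): course_id=2 -> matches Statistics
  - enrollment 5 (Ivan): course_id=1 -> matches Calculus
  - enrollment 6 (Olivia): course_id=NULL, no match -> kept with NULL
  - enrollment 7 (Chris): course_id=NULL, no match -> kept with NULL
All 7 rows appear; 2 have NULL course.

SQL:
SELECT a.student, b.title AS course
FROM enrollments a
LEFT JOIN courses b ON a.course_id = b.id

Result:
student | course    
--------+-----------
Alice   | Networks  
Nate    | Networks  
Hank    | Statistics
Bob     | Statistics
Ivan    | Calculus  
Olivia  | NULL      
Chris   | NULL      


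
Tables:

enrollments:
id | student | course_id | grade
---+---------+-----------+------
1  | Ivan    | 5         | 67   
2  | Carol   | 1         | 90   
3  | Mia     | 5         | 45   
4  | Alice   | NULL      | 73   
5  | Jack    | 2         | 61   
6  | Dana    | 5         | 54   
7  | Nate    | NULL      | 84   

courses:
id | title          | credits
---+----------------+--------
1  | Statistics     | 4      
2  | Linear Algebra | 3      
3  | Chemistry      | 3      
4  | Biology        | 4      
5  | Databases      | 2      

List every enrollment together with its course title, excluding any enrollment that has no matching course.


INNER JOIN keeps only enrollments rows whose course_id matches an id in courses. Walk through each enrollment:
  - enrollment 1 (Ivan): course_id=5 -> matches Databases
  - enrollment 2 (Carol): course_id=1 -> matches Statistics
  - enrollment 3 (Mia): course_id=5 -> matches Databases
  - enrollment 4 (Alice): course_id=NULL, no match -> dropped
  - enrollment 5 (Jack): course_id=2 -> matches Linear Algebra
  - enrollment 6 (Dana): course_id=5 -> matches Databases
  - enrollment 7 (Nate): course_id=NULL, no match -> dropped
So 2 of 7 rows are dropped.

SQL:
SELECT a.student, b.title AS course
FROM enrollments a
INNER JOIN courses b ON a.course_id = b.id

Result:
student | course        
--------+---------------
Ivan    | Databases     
Carol   | Statistics    
Mia     | Databases     
Jack    | Linear Algebra
Dana    | Databases     


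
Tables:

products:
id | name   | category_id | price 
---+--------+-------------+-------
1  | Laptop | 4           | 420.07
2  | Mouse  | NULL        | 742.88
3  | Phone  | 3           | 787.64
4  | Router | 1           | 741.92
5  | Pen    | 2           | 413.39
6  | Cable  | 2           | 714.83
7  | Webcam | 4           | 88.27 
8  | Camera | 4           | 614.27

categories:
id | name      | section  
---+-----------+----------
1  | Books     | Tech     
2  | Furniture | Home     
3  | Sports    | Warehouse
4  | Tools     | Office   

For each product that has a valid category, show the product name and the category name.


INNER JOIN keeps only products rows whose category_id matches an id in categories. Walk through each product:
  - product 1 (Laptop): category_id=4 -> matches Tools
  - product 2 (Mouse): category_id=NULL, no match -> dropped
  - product 3 (Phone): category_id=3 -> matches Sports
  - product 4 (Router): category_id=1 -> matches Books
  - product 5 (Pen): category_id=2 -> matches Furniture
  - product 6 (Cable): category_id=2 -> matches Furniture
  - product 7 (Webcam): category_id=4 -> matches Tools
  - product 8 (Camera): category_id=4 -> matches Tools
So 1 of 8 rows is dropped.

SQL:
SELECT a.name, b.name AS category
FROM products a
INNER JOIN categories b ON a.category_id = b.id

Result:
name   | category 
-------+----------
Laptop | Tools    
Phone  | Sports   
Router | Books    
Pen    | Furniture
Cable  | Furniture
Webcam | Tools    
Camera | Tools    


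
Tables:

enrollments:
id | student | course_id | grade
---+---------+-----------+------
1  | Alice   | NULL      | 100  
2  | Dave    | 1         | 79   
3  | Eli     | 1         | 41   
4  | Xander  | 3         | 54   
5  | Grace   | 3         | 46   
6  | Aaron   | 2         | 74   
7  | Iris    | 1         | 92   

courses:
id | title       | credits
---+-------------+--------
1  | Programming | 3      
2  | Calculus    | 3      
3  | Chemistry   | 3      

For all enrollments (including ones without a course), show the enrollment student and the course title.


LEFT JOIN keeps every row from enrollments (the left table); where course_id has no match in courses, the course columns become NULL. Walk through each enrollment:
  - enrollment 1 (Alice): course_id=NULL, no match -> kept with NULL
  - enrollment 2 (Dave): course_id=1 -> matches Programming
  - enrollment 3 (Eli): course_id=1 -> matches Programming
  - enrollment 4 (Xander): course_id=3 -> matches Chemistry
  - enrollment 5 (Grace): course_id=3 -> matches Chemistry
  - enrollment 6 (Aaron): course_id=2 -> matches Calculus
  - enrollment 7 (Iris): course_id=1 -> matches Programming
All 7 rows appear; 1 has NULL course.

SQL:
SELECT a.student, b.title AS course
FROM enrollments a
LEFT JOIN courses b ON a.course_id = b.id

Result:
student | course     
--------+------------
Alice   | NULL       
Dave    | Programming
Eli     | Programming
Xander  | Chemistry  
Grace   | Chemistry  
Aaron   | Calculus   
Iris    | Programming


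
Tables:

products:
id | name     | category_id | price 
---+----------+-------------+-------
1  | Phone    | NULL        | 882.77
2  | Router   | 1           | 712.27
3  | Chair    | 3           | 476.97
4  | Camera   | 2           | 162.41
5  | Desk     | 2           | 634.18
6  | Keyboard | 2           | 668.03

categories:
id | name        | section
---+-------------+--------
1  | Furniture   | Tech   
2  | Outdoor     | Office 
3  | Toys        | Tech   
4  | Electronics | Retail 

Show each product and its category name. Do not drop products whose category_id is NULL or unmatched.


LEFT JOIN keeps every row from products (the left table); where category_id has no match in categories, the category columns become NULL. Walk through each product:
  - product 1 (Phone): category_id=NULL, no match -> kept with NULL
  - product 2 (Router): category_id=1 -> matches Furniture
  - product 3 (Chair): category_id=3 -> matches Toys
  - product 4 (Camera): category_id=2 -> matches Outdoor
  - product 5 (Desk): category_id=2 -> matches Outdoor
  - product 6 (Keyboard): category_id=2 -> matches Outdoor
All 6 rows appear; 1 has NULL category.

SQL:
SELECT a.name, b.name AS category
FROM products a
LEFT JOIN categories b ON a.category_id = b.id

Result:
name     | category 
---------+----------
Phone    | NULL     
Router   | Furniture
Chair    | Toys     
Camera   | Outdoor  
Desk     | Outdoor  
Keyboard | Outdoor  


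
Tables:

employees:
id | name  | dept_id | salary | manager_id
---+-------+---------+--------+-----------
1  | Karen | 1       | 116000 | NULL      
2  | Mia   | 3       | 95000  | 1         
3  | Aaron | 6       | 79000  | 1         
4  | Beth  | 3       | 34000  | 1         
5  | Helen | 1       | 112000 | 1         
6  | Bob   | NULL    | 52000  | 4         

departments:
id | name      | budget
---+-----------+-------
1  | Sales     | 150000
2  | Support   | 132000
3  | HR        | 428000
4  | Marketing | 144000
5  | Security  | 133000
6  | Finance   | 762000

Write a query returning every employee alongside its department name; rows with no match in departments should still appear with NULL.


LEFT JOIN keeps every row from employees (the left table); where dept_id has no match in departments, the department columns become NULL. Walk through each employee:
  - employee 1 (Karen): dept_id=1 -> matches Sales
  - employee 2 (Mia): dept_id=3 -> matches HR
  - employee 3 (Aaron): dept_id=6 -> matches Finance
  - employee 4 (Beth): dept_id=3 -> matches HR
  - employee 5 (Helen): dept_id=1 -> matches Sales
  - employee 6 (Bob): dept_id=NULL, no match -> kept with NULL
All 6 rows appear; 1 has NULL department.

SQL:
SELECT a.name, b.name AS department
FROM employees a
LEFT JOIN departments b ON a.dept_id = b.id

Result:
name  | department
------+-----------
Karen | Sales     
Mia   | HR        
Aaron | Finance   
Beth  | HR        
Helen | Sales     
Bob   | NULL      


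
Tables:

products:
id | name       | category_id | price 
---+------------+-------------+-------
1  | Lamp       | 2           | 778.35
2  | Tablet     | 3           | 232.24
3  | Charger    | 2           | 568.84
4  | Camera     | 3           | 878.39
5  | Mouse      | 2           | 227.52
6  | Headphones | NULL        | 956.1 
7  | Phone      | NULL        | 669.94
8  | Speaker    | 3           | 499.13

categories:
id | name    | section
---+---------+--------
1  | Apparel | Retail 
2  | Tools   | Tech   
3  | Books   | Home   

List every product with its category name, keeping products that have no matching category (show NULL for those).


LEFT JOIN keeps every row from products (the left table); where category_id has no match in categories, the category columns become NULL. Walk through each product:
  - product 1 (Lamp): category_id=2 -> matches Tools
  - product 2 (Tablet): category_id=3 -> matches Books
  - product 3 (Charger): category_id=2 -> matches Tools
  - product 4 (Camera): category_id=3 -> matches Books
  - product 5 (Mouse): category_id=2 -> matches Tools
  - product 6 (Headphones): category_id=NULL, no match -> kept with NULL
  - product 7 (Phone): category_id=NULL, no match -> kept with NULL
  - product 8 (Speaker): category_id=3 -> matches Books
All 8 rows appear; 2 have NULL category.

SQL:
SELECT a.name, b.name AS category
FROM products a
LEFT JOIN categories b ON a.category_id = b.id

Result:
name       | category
-----------+---------
Lamp       | Tools   
Tablet     | Books   
Charger    | Tools   
Camera     | Books   
Mouse      | Tools   
Headphones | NULL    
Phone      | NULL    
Speaker    | Books   


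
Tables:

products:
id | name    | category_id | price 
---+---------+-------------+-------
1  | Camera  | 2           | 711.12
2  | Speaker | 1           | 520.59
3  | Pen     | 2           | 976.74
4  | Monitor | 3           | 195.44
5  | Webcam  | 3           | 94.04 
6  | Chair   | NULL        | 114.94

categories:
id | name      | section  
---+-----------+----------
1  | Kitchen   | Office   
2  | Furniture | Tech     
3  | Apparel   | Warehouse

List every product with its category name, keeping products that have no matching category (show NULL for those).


LEFT JOIN keeps every row from products (the left table); where category_id has no match in categories, the category columns become NULL. Walk through each product:
  - product 1 (Camera): category_id=2 -> matches Furniture
  - product 2 (Speaker): category_id=1 -> matches Kitchen
  - product 3 (Pen): category_id=2 -> matches Furniture
  - product 4 (Monitor): category_id=3 -> matches Apparel
  - product 5 (Webcam): category_id=3 -> matches Apparel
  - product 6 (Chair): category_id=NULL, no match -> kept with NULL
All 6 rows appear; 1 has NULL category.

SQL:
SELECT a.name, b.name AS category
FROM products a
LEFT JOIN categories b ON a.category_id = b.id

Result:
name    | category 
--------+----------
Camera  | Furniture
Speaker | Kitchen  
Pen     | Furniture
Monitor | Apparel  
Webcam  | Apparel  
Chair   | NULL     


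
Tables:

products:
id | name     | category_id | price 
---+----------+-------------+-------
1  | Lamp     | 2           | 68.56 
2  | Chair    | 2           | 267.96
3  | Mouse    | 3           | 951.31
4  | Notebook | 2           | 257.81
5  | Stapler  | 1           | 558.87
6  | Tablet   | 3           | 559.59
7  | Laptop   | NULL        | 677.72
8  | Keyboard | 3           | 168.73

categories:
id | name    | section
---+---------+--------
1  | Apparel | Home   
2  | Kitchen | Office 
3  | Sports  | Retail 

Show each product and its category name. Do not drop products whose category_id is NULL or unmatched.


LEFT JOIN keeps every row from products (the left table); where category_id has no match in categories, the category columns become NULL. Walk through each product:
  - product 1 (Lamp): category_id=2 -> matches Kitchen
  - product 2 (Chair): category_id=2 -> matches Kitchen
  - product 3 (Mouse): category_id=3 -> matches Sports
  - product 4 (Notebook): category_id=2 -> matches Kitchen
  - product 5 (Stapler): category_id=1 -> matches Apparel
  - product 6 (Tablet): category_id=3 -> matches Sports
  - product 7 (Laptop): category_id=NULL, no match -> kept with NULL
  - product 8 (Keyboard): category_id=3 -> matches Sports
All 8 rows appear; 1 has NULL category.

SQL:
SELECT a.name, b.name AS category
FROM products a
LEFT JOIN categories b ON a.category_id = b.id

Result:
name     | category
---------+---------
Lamp     | Kitchen 
Chair    | Kitchen 
Mouse    | Sports  
Notebook | Kitchen 
Stapler  | Apparel 
Tablet   | Sports  
Laptop   | NULL    
Keyboard | Sports  


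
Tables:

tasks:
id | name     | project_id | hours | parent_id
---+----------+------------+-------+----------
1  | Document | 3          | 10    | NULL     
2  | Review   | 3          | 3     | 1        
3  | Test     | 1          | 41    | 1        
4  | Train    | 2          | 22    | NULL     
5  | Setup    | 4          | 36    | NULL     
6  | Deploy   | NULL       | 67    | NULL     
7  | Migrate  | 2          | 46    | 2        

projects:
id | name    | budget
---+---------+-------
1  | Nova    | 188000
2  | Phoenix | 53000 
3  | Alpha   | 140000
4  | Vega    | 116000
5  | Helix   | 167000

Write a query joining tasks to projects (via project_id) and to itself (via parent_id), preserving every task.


Two LEFT JOINs from the same base table tasks: one to projects via project_id, one to tasks itself via parent_id. Both are LEFT so every task is preserved.
Match against projects:
  - task 1 (Document): project_id=3 -> matches Alpha
  - task 2 (Review): project_id=3 -> matches Alpha
  - task 3 (Test): project_id=1 -> matches Nova
  - task 4 (Train): project_id=2 -> matches Phoenix
  - task 5 (Setup): project_id=4 -> matches Vega
  - task 6 (Deploy): project_id=NULL, no match -> kept with NULL
  - task 7 (Migrate): project_id=2 -> matches Phoenix
Match against tasks (self):
  - task 1 (Document): parent_id=NULL -> NULL
  - task 2 (Review): parent_id=1 -> Document
  - task 3 (Test): parent_id=1 -> Document
  - task 4 (Train): parent_id=NULL -> NULL
  - task 5 (Setup): parent_id=NULL -> NULL
  - task 6 (Deploy): parent_id=NULL -> NULL
  - task 7 (Migrate): parent_id=2 -> Review

SQL:
SELECT a.name, b.name AS project, c.name AS parent
FROM tasks a
LEFT JOIN projects b ON a.project_id = b.id
LEFT JOIN tasks c ON a.parent_id = c.id

Result:
name     | project | parent  
---------+---------+---------
Document | Alpha   | NULL    
Review   | Alpha   | Document
Test     | Nova    | Document
Train    | Phoenix | NULL    
Setup    | Vega    | NULL    
Deploy   | NULL    | NULL    
Migrate  | Phoenix | Review  


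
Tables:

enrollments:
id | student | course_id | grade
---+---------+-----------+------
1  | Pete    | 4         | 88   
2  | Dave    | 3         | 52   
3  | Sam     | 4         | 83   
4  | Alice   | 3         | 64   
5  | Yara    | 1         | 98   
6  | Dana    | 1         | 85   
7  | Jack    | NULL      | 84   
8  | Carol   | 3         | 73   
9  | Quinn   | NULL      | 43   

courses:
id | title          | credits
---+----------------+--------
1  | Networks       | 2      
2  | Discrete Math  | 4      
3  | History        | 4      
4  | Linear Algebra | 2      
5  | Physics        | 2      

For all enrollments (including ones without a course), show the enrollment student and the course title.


LEFT JOIN keeps every row from enrollments (the left table); where course_id has no match in courses, the course columns become NULL. Walk through each enrollment:
  - enrollment 1 (Pete): course_id=4 -> matches Linear Algebra
  - enrollment 2 (Dave): course_id=3 -> matches History
  - enrollment 3 (Sam): course_id=4 -> matches Linear Algebra
  - enrollment 4 (Alice): course_id=3 -> matches History
  - enrollment 5 (Yara): course_id=1 -> matches Networks
  - enrollment 6 (Dana): course_id=1 -> matches Networks
  - enrollment 7 (Jack): course_id=NULL, no match -> kept with NULL
  - enrollment 8 (Carol): course_id=3 -> matches History
  - enrollment 9 (Quinn): course_id=NULL, no match -> kept with NULL
All 9 rows appear; 2 have NULL course.

SQL:
SELECT a.student, b.title AS course
FROM enrollments a
LEFT JOIN courses b ON a.course_id = b.id

Result:
student | course        
--------+---------------
Pete    | Linear Algebra
Dave    | History       
Sam     | Linear Algebra
Alice   | History       
Yara    | Networks      
Dana    | Networks      
Jack    | NULL          
Carol   | History       
Quinn   | NULL          
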